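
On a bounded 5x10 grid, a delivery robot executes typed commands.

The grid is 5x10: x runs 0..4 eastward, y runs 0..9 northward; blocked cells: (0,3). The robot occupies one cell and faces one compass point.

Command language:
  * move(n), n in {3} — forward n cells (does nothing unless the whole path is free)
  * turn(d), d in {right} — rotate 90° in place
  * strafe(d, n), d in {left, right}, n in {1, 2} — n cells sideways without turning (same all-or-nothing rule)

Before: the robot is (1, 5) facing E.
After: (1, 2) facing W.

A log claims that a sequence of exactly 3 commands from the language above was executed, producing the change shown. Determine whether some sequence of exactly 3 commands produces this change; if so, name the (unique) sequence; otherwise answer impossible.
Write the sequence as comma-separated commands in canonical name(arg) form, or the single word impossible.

turn(right), move(3), turn(right)

key: position moved to (1,2) AND the heading swung to W — translation plus rotation needed
begin: (1, 5) facing E
step 1 (turn(right)): (1, 5) facing S
step 2 (move(3)): (1, 2) facing S
step 3 (turn(right)): (1, 2) facing W
no other 3-command option fits: unique.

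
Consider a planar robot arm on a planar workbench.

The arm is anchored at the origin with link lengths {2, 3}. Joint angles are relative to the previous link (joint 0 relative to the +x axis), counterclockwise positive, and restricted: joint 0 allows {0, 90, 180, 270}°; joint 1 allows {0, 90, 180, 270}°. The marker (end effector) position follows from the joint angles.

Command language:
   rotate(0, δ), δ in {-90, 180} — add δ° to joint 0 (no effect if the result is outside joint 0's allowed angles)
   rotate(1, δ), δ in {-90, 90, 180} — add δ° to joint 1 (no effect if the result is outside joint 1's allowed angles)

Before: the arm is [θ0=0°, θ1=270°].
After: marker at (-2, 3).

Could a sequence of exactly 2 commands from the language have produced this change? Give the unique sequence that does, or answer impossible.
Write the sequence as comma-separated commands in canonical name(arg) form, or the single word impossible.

rotate(0, -90), rotate(0, -90)

begin: [θ0=0°, θ1=270°]
1. rotate(0, -90) → [θ0=270°, θ1=270°]
2. rotate(0, -90) → [θ0=180°, θ1=270°]
no rival 2-sequence matches.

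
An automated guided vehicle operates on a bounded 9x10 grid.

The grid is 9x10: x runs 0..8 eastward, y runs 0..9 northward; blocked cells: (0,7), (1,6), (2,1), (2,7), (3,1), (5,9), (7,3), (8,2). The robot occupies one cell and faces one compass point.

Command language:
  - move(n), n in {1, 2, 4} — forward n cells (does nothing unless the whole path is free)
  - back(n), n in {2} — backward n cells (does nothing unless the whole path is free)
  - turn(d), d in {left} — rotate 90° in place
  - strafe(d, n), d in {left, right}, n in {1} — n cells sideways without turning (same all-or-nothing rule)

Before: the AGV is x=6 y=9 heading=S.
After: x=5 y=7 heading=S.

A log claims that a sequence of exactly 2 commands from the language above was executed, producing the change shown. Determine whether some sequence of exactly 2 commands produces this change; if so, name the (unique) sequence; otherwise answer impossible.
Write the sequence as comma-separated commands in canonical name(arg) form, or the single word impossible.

move(2), strafe(right, 1)

key: order matters: swapping move(2) and strafe(right, 1) lands elsewhere
initial: x=6 y=9 heading=S
1. move(2) → x=6 y=7 heading=S
2. strafe(right, 1) → x=5 y=7 heading=S
uniquely the one of 49 2-step routes that fits.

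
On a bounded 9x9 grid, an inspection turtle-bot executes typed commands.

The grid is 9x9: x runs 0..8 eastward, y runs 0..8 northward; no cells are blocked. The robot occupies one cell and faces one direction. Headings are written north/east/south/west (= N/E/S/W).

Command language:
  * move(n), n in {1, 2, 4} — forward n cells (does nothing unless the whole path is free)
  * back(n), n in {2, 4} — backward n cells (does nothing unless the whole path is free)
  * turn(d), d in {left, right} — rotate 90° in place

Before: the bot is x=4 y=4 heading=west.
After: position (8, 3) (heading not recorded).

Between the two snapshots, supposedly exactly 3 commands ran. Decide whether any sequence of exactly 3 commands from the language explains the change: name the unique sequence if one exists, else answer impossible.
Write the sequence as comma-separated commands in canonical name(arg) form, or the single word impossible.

key: running move(1) before back(4) would end elsewhere — order is forced
begin: x=4 y=4 heading=west
[1] after back(4): x=8 y=4 heading=west
[2] after turn(left): x=8 y=4 heading=south
[3] after move(1): x=8 y=3 heading=south
no other 3-command option fits: unique.

back(4), turn(left), move(1)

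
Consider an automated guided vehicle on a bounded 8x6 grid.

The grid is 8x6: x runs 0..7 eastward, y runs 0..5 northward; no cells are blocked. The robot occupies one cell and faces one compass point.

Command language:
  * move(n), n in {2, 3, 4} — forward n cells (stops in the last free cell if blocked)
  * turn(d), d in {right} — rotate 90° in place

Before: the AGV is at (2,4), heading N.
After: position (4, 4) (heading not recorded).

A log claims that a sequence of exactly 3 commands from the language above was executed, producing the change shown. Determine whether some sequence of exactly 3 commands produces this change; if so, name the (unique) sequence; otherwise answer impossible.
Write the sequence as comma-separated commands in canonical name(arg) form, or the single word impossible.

initial: at (2,4), heading N
1. turn(right) → at (2,4), heading E
2. move(2) → at (4,4), heading E
3. turn(right) → at (4,4), heading S
no other 3-command option fits: unique.

turn(right), move(2), turn(right)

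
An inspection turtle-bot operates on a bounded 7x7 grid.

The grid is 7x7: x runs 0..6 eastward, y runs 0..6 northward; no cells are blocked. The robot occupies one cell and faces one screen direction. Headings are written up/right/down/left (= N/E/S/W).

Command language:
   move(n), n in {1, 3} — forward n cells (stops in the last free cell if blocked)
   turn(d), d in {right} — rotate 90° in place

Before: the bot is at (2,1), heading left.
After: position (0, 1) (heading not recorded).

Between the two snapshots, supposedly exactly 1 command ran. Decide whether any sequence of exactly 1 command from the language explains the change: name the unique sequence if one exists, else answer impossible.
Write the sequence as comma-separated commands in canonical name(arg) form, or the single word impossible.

move(3)

key: move(3) runs into the grid edge before its full distance
from: at (2,1), heading left
[1] after move(3): at (0,1), heading left
uniquely the one of 3 1-step routes that fits.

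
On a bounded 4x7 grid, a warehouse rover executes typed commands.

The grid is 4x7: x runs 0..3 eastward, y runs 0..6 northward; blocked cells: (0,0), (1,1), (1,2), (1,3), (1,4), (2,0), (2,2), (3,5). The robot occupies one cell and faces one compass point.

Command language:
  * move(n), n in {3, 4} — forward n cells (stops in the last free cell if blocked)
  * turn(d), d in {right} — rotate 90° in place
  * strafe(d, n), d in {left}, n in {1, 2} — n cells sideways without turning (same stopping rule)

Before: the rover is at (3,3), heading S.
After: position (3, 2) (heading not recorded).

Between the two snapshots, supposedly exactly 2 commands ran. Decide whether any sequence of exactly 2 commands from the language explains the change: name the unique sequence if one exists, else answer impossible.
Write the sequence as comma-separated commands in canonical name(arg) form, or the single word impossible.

turn(right), strafe(left, 1)

key: order matters: swapping turn(right) and strafe(left, 1) lands elsewhere
t0: at (3,3), heading S
step 1 (turn(right)): at (3,3), heading W
step 2 (strafe(left, 1)): at (3,2), heading W
uniquely the one of 25 2-step routes that fits.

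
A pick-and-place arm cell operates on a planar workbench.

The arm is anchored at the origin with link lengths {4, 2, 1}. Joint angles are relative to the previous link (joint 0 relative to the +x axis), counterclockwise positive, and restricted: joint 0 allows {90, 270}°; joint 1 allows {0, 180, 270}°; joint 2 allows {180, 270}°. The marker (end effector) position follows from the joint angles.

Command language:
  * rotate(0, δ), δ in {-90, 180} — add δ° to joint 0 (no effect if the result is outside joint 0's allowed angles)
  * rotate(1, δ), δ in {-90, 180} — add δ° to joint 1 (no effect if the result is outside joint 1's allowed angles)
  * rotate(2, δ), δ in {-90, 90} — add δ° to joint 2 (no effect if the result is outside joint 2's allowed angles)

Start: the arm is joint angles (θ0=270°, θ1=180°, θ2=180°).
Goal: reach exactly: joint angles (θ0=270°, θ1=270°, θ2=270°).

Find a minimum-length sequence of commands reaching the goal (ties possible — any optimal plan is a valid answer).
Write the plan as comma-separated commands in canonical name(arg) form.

rotate(1, 180), rotate(1, -90), rotate(2, 90)

begin: joint angles (θ0=270°, θ1=180°, θ2=180°)
1. rotate(1, 180) → joint angles (θ0=270°, θ1=0°, θ2=180°)
2. rotate(1, -90) → joint angles (θ0=270°, θ1=270°, θ2=180°)
3. rotate(2, 90) → joint angles (θ0=270°, θ1=270°, θ2=270°)
shorter routes all fall short; 3 is best.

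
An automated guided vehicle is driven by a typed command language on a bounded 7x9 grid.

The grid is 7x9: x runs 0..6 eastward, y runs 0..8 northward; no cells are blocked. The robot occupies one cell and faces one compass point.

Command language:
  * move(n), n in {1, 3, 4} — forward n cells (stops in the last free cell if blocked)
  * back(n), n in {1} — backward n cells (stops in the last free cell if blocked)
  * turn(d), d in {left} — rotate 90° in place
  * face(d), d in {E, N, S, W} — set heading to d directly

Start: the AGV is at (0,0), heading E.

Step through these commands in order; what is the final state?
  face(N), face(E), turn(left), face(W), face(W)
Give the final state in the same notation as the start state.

at (0,0), heading W

initial: at (0,0), heading E
1. face(N) → at (0,0), heading N
2. face(E) → at (0,0), heading E
3. turn(left) → at (0,0), heading N
4. face(W) → at (0,0), heading W
5. face(W) → at (0,0), heading W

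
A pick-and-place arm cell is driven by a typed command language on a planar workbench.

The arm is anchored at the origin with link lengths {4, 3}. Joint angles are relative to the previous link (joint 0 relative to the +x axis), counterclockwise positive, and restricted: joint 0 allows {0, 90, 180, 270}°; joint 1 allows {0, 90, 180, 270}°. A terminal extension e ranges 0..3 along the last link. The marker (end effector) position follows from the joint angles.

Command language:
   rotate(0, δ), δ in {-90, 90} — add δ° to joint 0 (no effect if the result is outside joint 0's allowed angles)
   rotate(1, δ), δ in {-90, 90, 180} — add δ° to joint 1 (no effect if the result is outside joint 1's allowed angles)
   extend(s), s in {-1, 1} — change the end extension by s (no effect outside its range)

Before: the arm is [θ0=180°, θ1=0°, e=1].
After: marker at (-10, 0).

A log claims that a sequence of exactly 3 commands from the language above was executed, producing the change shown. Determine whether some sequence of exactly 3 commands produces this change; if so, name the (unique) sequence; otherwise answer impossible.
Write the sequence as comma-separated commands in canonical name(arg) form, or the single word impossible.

extend(1), extend(1), extend(1)

start: [θ0=180°, θ1=0°, e=1]
t=1 extend(1) ⇒ [θ0=180°, θ1=0°, e=2]
t=2 extend(1) ⇒ [θ0=180°, θ1=0°, e=3]
t=3 extend(1) ⇒ [θ0=180°, θ1=0°, e=3]
uniquely the one of 343 3-step routes that fits.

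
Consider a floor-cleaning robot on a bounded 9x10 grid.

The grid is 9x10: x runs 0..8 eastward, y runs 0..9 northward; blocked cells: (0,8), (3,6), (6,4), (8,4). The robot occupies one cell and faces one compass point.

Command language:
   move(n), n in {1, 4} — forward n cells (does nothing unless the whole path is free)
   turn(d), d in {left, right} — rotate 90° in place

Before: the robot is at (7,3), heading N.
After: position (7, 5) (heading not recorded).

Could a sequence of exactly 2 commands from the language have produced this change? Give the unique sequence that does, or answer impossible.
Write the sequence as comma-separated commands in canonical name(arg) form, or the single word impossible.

move(1), move(1)

initial: at (7,3), heading N
step 1 (move(1)): at (7,4), heading N
step 2 (move(1)): at (7,5), heading N
no rival 2-sequence matches.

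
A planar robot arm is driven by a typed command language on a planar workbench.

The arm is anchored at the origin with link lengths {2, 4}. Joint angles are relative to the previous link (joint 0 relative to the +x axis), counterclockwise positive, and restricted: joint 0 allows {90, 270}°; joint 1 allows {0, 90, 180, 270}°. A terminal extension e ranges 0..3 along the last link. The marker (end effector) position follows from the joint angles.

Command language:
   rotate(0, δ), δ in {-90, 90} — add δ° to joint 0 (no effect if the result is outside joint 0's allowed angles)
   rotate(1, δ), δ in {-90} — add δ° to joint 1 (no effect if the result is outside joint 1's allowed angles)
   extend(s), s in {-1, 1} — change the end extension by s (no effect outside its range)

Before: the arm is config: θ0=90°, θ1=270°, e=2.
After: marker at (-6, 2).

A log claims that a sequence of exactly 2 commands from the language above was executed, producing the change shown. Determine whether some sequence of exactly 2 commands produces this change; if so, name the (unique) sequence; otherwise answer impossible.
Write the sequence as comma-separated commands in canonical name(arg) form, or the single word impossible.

initial: config: θ0=90°, θ1=270°, e=2
t=1 rotate(1, -90) ⇒ config: θ0=90°, θ1=180°, e=2
t=2 rotate(1, -90) ⇒ config: θ0=90°, θ1=90°, e=2
all 25 alternatives checked — unique.

rotate(1, -90), rotate(1, -90)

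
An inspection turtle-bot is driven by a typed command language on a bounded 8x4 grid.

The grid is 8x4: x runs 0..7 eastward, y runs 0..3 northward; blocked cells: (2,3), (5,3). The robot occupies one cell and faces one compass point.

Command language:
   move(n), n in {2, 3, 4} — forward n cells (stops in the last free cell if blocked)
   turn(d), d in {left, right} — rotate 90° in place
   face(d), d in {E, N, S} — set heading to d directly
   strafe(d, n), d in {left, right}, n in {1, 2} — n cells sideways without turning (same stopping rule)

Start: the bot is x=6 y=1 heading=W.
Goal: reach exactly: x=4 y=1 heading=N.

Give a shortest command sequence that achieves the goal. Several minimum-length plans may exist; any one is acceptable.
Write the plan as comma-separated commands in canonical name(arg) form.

from: x=6 y=1 heading=W
1. face(N) → x=6 y=1 heading=N
2. strafe(left, 2) → x=4 y=1 heading=N
minimal: 2 command(s), checked below 2.

face(N), strafe(left, 2)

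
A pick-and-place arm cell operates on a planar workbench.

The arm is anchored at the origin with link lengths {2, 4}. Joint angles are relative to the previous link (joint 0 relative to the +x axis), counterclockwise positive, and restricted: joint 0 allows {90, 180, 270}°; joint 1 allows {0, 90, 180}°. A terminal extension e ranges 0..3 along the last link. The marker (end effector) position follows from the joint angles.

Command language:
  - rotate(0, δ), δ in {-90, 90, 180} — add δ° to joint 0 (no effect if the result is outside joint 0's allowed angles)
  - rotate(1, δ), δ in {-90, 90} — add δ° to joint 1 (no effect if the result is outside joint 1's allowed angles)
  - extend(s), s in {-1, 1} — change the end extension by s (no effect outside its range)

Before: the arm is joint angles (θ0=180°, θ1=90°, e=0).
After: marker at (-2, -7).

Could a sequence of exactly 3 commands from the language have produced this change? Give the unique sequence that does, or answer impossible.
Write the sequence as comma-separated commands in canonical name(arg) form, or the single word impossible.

extend(1), extend(1), extend(1)

initial: joint angles (θ0=180°, θ1=90°, e=0)
1. extend(1) → joint angles (θ0=180°, θ1=90°, e=1)
2. extend(1) → joint angles (θ0=180°, θ1=90°, e=2)
3. extend(1) → joint angles (θ0=180°, θ1=90°, e=3)
uniquely the one of 343 3-step routes that fits.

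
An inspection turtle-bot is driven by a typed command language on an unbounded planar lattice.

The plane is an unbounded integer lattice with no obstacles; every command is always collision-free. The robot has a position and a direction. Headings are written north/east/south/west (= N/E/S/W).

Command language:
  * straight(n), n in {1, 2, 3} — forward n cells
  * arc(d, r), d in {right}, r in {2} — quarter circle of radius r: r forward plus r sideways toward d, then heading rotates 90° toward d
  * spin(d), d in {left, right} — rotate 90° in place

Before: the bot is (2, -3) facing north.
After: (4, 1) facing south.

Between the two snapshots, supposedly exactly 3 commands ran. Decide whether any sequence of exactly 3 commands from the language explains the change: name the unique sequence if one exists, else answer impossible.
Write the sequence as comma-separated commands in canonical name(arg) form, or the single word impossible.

straight(2), arc(right, 2), spin(right)

key: running spin(right) before straight(2) would end elsewhere — order is forced
initial: (2, -3) facing north
1. straight(2) → (2, -1) facing north
2. arc(right, 2) → (4, 1) facing east
3. spin(right) → (4, 1) facing south
no other 3-command option fits: unique.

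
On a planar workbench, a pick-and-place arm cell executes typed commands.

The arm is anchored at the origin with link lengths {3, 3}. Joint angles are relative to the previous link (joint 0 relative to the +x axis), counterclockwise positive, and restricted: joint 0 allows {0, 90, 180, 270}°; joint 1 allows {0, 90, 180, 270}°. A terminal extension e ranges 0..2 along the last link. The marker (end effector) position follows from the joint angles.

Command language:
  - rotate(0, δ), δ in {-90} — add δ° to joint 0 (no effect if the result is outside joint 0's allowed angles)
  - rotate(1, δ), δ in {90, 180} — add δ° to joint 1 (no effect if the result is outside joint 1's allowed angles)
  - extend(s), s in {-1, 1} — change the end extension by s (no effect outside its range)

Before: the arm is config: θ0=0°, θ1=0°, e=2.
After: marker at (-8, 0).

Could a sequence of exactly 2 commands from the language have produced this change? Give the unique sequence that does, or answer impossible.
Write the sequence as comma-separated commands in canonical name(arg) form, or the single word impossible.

rotate(0, -90), rotate(0, -90)

start: config: θ0=0°, θ1=0°, e=2
step 1 (rotate(0, -90)): config: θ0=270°, θ1=0°, e=2
step 2 (rotate(0, -90)): config: θ0=180°, θ1=0°, e=2
no other 2-command option fits: unique.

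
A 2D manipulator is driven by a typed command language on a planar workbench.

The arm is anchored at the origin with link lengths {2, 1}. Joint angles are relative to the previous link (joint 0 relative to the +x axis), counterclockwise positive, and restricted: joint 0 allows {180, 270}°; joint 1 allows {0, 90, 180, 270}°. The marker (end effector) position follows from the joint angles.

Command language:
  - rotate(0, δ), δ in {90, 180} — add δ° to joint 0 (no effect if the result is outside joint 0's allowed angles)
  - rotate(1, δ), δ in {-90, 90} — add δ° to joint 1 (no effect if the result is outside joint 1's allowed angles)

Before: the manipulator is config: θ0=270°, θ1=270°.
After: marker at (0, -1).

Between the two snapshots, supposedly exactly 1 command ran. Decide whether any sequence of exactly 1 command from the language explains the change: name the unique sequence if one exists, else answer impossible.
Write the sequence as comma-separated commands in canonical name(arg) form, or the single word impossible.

rotate(1, -90)

initial: config: θ0=270°, θ1=270°
step 1 (rotate(1, -90)): config: θ0=270°, θ1=180°
all 4 alternatives checked — unique.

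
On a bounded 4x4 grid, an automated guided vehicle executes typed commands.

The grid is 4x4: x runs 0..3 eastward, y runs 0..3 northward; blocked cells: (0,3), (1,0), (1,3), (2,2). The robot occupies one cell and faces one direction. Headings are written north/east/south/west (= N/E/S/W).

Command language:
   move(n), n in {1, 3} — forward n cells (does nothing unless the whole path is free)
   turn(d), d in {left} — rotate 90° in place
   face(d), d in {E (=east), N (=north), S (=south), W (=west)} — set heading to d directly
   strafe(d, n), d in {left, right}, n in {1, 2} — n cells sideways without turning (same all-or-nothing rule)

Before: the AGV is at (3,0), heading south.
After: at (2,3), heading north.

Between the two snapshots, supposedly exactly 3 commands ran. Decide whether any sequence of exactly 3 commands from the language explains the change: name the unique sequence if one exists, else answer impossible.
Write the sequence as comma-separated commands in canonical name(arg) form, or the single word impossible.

face(N), move(3), strafe(left, 1)

key: position moved to (2,3) AND the heading swung to N — translation plus rotation needed
initial: at (3,0), heading south
step 1 (face(N)): at (3,0), heading north
step 2 (move(3)): at (3,3), heading north
step 3 (strafe(left, 1)): at (2,3), heading north
no other 3-command option fits: unique.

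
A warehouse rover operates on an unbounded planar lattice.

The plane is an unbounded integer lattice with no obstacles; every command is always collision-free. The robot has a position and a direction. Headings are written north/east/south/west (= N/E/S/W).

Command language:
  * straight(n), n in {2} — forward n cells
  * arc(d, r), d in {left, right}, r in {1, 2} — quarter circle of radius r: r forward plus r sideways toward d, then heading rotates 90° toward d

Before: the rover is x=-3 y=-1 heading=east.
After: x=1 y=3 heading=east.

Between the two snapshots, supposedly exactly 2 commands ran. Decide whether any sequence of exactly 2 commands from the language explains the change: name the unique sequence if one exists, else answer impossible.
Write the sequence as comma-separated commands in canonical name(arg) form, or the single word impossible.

arc(left, 2), arc(right, 2)

key: running arc(right, 2) before arc(left, 2) would end elsewhere — order is forced
t0: x=-3 y=-1 heading=east
step 1 (arc(left, 2)): x=-1 y=1 heading=north
step 2 (arc(right, 2)): x=1 y=3 heading=east
no rival 2-sequence matches.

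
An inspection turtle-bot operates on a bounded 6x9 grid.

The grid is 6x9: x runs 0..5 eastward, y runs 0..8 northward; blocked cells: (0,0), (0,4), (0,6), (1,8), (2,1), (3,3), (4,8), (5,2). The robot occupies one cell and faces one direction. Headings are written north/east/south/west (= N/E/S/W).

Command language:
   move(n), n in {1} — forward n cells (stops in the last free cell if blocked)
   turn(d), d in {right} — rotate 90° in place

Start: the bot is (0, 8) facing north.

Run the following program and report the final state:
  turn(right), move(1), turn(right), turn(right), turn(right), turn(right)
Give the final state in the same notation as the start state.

(0, 8) facing east

from: (0, 8) facing north
t=1 turn(right) ⇒ (0, 8) facing east
t=2 move(1) ⇒ (0, 8) facing east
t=3 turn(right) ⇒ (0, 8) facing south
t=4 turn(right) ⇒ (0, 8) facing west
t=5 turn(right) ⇒ (0, 8) facing north
t=6 turn(right) ⇒ (0, 8) facing east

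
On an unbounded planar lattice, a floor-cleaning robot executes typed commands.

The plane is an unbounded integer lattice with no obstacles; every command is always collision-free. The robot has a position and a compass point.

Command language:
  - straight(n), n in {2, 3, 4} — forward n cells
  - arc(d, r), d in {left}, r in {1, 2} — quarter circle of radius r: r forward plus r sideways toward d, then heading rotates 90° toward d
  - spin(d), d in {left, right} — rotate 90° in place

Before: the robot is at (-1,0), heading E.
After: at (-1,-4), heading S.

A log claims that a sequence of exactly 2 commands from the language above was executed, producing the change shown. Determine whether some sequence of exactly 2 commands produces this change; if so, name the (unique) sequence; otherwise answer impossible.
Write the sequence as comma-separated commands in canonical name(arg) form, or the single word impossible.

key: running straight(4) before spin(right) would end elsewhere — order is forced
from: at (-1,0), heading E
t=1 spin(right) ⇒ at (-1,0), heading S
t=2 straight(4) ⇒ at (-1,-4), heading S
uniquely the one of 49 2-step routes that fits.

spin(right), straight(4)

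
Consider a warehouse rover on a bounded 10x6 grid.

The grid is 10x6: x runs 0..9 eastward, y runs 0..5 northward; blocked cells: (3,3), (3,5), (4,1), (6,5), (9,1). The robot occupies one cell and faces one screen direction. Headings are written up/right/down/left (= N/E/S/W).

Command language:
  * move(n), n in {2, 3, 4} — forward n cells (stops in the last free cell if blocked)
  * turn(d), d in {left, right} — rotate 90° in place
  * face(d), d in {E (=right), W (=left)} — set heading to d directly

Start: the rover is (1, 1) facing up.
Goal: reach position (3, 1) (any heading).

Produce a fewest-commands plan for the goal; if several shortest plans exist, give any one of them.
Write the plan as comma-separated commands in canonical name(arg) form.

turn(right), move(2)

t0: (1, 1) facing up
1. turn(right) → (1, 1) facing right
2. move(2) → (3, 1) facing right
minimal: 2 command(s), checked below 2.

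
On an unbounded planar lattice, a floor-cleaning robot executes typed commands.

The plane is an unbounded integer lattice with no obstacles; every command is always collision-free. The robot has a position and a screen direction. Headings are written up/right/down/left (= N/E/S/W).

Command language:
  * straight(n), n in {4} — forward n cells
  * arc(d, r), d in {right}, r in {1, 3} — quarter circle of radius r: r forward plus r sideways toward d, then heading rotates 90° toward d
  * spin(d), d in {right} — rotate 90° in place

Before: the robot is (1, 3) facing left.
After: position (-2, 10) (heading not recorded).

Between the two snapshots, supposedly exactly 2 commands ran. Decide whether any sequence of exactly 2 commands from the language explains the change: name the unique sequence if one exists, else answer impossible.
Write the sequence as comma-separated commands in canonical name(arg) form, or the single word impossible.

arc(right, 3), straight(4)

key: running straight(4) before arc(right, 3) would end elsewhere — order is forced
initial: (1, 3) facing left
[1] after arc(right, 3): (-2, 6) facing up
[2] after straight(4): (-2, 10) facing up
uniquely the one of 16 2-step routes that fits.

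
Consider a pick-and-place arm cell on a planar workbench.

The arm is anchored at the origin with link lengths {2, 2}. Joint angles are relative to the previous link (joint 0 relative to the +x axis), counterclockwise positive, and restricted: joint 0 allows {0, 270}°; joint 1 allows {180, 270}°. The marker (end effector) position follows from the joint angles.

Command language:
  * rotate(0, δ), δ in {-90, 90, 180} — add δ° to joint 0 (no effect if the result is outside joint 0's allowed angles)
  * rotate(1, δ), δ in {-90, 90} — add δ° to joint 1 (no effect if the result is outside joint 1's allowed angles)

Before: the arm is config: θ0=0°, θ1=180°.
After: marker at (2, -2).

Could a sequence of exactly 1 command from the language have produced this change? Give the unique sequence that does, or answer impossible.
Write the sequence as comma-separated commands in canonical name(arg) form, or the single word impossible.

rotate(1, 90)

t0: config: θ0=0°, θ1=180°
[1] after rotate(1, 90): config: θ0=0°, θ1=270°
uniquely the one of 5 1-step routes that fits.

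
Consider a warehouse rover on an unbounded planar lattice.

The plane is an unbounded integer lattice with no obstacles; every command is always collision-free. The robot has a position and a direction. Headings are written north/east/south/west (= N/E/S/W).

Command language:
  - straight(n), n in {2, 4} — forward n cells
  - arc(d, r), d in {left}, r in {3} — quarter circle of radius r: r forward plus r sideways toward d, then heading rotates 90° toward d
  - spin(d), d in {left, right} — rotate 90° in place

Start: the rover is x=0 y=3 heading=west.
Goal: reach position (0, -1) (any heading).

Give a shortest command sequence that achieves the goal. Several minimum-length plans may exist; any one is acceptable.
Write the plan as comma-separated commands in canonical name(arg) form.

initial: x=0 y=3 heading=west
step 1 (spin(left)): x=0 y=3 heading=south
step 2 (straight(4)): x=0 y=-1 heading=south
shorter routes all fall short; 2 is best.

spin(left), straight(4)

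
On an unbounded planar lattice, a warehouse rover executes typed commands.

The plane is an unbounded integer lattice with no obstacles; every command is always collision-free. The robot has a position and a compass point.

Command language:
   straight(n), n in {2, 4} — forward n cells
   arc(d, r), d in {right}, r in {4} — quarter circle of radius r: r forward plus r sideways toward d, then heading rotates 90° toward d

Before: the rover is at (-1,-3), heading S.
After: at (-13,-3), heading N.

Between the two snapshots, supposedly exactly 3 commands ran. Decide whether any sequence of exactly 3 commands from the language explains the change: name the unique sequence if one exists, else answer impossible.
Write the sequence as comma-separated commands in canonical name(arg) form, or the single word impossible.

key: position moved to (-13,-3) AND the heading swung to N — translation plus rotation needed
begin: at (-1,-3), heading S
t=1 arc(right, 4) ⇒ at (-5,-7), heading W
t=2 straight(4) ⇒ at (-9,-7), heading W
t=3 arc(right, 4) ⇒ at (-13,-3), heading N
uniquely the one of 27 3-step routes that fits.

arc(right, 4), straight(4), arc(right, 4)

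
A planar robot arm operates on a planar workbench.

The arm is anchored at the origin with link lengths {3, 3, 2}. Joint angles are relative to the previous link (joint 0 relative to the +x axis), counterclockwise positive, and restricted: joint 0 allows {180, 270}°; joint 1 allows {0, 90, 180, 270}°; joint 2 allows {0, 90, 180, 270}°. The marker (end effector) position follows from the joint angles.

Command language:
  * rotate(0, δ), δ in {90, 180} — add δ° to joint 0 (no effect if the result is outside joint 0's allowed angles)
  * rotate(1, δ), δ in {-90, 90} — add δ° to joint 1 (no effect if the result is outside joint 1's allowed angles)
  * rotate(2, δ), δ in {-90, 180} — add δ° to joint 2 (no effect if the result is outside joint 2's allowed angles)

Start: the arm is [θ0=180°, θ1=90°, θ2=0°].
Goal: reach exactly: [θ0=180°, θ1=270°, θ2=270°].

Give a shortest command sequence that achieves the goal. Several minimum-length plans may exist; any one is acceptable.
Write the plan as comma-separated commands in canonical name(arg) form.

from: [θ0=180°, θ1=90°, θ2=0°]
1. rotate(1, -90) → [θ0=180°, θ1=0°, θ2=0°]
2. rotate(1, -90) → [θ0=180°, θ1=270°, θ2=0°]
3. rotate(2, -90) → [θ0=180°, θ1=270°, θ2=270°]
minimal: 3 command(s), checked below 3.

rotate(1, -90), rotate(1, -90), rotate(2, -90)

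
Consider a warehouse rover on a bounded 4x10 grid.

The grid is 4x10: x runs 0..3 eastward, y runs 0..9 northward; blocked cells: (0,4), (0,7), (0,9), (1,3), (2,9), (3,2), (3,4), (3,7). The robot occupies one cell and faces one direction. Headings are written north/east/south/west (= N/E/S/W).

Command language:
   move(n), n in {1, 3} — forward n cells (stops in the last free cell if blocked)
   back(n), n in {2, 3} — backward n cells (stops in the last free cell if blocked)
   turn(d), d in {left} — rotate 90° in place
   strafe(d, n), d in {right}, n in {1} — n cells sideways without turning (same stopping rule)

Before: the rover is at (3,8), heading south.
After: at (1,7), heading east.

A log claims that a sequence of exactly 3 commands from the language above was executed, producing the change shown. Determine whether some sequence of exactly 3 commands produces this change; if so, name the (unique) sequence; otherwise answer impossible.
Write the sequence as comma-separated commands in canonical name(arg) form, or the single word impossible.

key: running strafe(right, 1) before turn(left) would end elsewhere — order is forced
begin: at (3,8), heading south
step 1 (turn(left)): at (3,8), heading east
step 2 (back(2)): at (1,8), heading east
step 3 (strafe(right, 1)): at (1,7), heading east
all 216 alternatives checked — unique.

turn(left), back(2), strafe(right, 1)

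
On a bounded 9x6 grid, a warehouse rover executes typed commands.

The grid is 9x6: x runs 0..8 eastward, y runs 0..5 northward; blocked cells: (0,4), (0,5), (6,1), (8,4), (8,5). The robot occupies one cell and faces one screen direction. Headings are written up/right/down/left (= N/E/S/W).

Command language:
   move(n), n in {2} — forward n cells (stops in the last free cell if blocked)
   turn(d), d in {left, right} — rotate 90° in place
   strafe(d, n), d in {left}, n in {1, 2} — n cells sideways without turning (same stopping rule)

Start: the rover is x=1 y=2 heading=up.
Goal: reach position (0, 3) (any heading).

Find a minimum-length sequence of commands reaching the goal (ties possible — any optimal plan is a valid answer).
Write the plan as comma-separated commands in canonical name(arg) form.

strafe(left, 1), move(2)

from: x=1 y=2 heading=up
[1] after strafe(left, 1): x=0 y=2 heading=up
[2] after move(2): x=0 y=3 heading=up
nothing shorter than 2 reaches the goal.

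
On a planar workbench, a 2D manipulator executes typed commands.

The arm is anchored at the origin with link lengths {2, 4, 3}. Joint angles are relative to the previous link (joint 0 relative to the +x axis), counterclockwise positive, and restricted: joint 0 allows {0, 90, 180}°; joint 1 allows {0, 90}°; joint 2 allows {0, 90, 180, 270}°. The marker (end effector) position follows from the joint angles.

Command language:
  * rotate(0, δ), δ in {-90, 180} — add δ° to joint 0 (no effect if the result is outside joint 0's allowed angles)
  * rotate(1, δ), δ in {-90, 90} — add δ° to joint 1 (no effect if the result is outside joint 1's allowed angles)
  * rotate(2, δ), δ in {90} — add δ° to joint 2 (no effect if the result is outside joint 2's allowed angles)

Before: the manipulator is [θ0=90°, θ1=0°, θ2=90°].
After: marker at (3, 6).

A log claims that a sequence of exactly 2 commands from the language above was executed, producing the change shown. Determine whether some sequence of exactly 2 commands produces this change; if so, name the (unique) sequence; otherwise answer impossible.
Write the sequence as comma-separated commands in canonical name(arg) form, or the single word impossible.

start: [θ0=90°, θ1=0°, θ2=90°]
[1] after rotate(2, 90): [θ0=90°, θ1=0°, θ2=180°]
[2] after rotate(2, 90): [θ0=90°, θ1=0°, θ2=270°]
no rival 2-sequence matches.

rotate(2, 90), rotate(2, 90)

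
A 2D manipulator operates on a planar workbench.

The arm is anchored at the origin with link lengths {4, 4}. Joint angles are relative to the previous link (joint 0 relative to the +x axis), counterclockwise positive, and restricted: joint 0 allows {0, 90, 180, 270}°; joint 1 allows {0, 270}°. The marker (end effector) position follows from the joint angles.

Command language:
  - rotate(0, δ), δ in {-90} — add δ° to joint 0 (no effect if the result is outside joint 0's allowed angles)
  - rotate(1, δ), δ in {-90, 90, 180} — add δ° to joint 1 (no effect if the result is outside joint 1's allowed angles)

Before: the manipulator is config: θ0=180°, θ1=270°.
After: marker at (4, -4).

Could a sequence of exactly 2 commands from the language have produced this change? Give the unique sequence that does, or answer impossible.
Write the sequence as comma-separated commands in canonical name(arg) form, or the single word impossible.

t0: config: θ0=180°, θ1=270°
step 1 (rotate(0, -90)): config: θ0=90°, θ1=270°
step 2 (rotate(0, -90)): config: θ0=0°, θ1=270°
no rival 2-sequence matches.

rotate(0, -90), rotate(0, -90)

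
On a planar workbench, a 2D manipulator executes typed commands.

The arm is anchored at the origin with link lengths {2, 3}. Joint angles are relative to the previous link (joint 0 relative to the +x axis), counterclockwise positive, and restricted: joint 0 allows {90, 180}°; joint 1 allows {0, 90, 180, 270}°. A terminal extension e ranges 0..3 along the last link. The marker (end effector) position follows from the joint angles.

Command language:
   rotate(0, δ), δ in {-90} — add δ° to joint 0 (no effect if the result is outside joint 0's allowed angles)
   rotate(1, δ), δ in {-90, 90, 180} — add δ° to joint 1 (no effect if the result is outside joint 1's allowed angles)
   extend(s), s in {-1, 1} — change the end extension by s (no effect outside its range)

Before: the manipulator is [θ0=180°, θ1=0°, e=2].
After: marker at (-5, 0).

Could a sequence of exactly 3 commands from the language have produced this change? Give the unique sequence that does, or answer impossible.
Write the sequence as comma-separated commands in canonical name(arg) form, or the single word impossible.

extend(-1), extend(-1), extend(-1)

begin: [θ0=180°, θ1=0°, e=2]
step 1 (extend(-1)): [θ0=180°, θ1=0°, e=1]
step 2 (extend(-1)): [θ0=180°, θ1=0°, e=0]
step 3 (extend(-1)): [θ0=180°, θ1=0°, e=0]
uniquely the one of 216 3-step routes that fits.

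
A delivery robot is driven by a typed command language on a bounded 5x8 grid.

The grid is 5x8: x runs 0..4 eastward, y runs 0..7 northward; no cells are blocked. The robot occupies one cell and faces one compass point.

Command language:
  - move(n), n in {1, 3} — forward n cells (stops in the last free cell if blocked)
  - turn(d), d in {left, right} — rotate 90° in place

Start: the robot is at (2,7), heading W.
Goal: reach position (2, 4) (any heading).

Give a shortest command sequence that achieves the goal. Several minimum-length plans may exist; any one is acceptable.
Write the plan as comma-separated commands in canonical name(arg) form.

start: at (2,7), heading W
1. turn(left) → at (2,7), heading S
2. move(3) → at (2,4), heading S
shorter routes all fall short; 2 is best.

turn(left), move(3)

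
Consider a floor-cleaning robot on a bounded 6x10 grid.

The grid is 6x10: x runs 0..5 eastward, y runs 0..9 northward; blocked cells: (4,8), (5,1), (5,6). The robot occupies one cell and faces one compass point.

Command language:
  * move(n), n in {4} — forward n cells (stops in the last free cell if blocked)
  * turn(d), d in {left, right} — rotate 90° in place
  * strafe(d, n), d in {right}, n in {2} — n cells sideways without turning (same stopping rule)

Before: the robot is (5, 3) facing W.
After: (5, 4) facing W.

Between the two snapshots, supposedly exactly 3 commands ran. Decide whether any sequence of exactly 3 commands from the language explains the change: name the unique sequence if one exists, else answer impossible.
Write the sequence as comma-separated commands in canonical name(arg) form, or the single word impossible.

no 3-step route produces this change.

impossible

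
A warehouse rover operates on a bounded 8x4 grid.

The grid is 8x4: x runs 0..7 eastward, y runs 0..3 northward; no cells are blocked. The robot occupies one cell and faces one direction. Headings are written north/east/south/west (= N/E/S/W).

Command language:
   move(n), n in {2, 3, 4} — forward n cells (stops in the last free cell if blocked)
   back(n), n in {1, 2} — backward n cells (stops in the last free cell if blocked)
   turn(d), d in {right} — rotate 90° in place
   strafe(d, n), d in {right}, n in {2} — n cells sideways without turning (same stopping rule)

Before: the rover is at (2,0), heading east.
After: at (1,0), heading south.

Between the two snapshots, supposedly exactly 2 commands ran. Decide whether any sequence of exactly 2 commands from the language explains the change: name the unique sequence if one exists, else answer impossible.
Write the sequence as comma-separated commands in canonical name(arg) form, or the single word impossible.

back(1), turn(right)

key: position moved to (1,0) AND the heading swung to S — translation plus rotation needed
start: at (2,0), heading east
t=1 back(1) ⇒ at (1,0), heading east
t=2 turn(right) ⇒ at (1,0), heading south
uniquely the one of 49 2-step routes that fits.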